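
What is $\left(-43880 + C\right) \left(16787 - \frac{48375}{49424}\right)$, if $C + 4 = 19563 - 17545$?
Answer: $- \frac{17366693208029}{24712} \approx -7.0276 \cdot 10^{8}$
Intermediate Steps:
$C = 2014$ ($C = -4 + \left(19563 - 17545\right) = -4 + 2018 = 2014$)
$\left(-43880 + C\right) \left(16787 - \frac{48375}{49424}\right) = \left(-43880 + 2014\right) \left(16787 - \frac{48375}{49424}\right) = - 41866 \left(16787 - \frac{48375}{49424}\right) = \left(-41866\right) \frac{829632313}{49424} = - \frac{17366693208029}{24712}$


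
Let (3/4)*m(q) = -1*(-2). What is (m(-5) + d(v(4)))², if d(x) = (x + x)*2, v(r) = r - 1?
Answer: 1936/9 ≈ 215.11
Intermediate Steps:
v(r) = -1 + r
d(x) = 4*x (d(x) = (2*x)*2 = 4*x)
m(q) = 8/3 (m(q) = 4*(-1*(-2))/3 = (4/3)*2 = 8/3)
(m(-5) + d(v(4)))² = (8/3 + 4*(-1 + 4))² = (8/3 + 4*3)² = (8/3 + 12)² = (44/3)² = 1936/9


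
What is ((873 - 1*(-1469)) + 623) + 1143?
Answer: 4108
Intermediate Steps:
((873 - 1*(-1469)) + 623) + 1143 = ((873 + 1469) + 623) + 1143 = (2342 + 623) + 1143 = 2965 + 1143 = 4108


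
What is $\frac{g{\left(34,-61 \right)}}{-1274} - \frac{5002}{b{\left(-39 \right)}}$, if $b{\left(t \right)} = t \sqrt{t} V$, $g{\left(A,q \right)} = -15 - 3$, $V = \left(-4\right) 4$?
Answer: $\frac{9}{637} + \frac{2501 i \sqrt{39}}{12168} \approx 0.014129 + 1.2836 i$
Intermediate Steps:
$V = -16$
$g{\left(A,q \right)} = -18$ ($g{\left(A,q \right)} = -15 - 3 = -18$)
$b{\left(t \right)} = - 16 t^{\frac{3}{2}}$ ($b{\left(t \right)} = t \sqrt{t} \left(-16\right) = t^{\frac{3}{2}} \left(-16\right) = - 16 t^{\frac{3}{2}}$)
$\frac{g{\left(34,-61 \right)}}{-1274} - \frac{5002}{b{\left(-39 \right)}} = - \frac{18}{-1274} - \frac{5002}{\left(-16\right) \left(-39\right)^{\frac{3}{2}}} = \left(-18\right) \left(- \frac{1}{1274}\right) - \frac{5002}{\left(-16\right) \left(- 39 i \sqrt{39}\right)} = \frac{9}{637} - \frac{5002}{624 i \sqrt{39}} = \frac{9}{637} - 5002 \left(- \frac{i \sqrt{39}}{24336}\right) = \frac{9}{637} + \frac{2501 i \sqrt{39}}{12168}$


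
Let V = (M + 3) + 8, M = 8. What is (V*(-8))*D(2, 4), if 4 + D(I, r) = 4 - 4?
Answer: 608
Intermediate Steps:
D(I, r) = -4 (D(I, r) = -4 + (4 - 4) = -4 + 0 = -4)
V = 19 (V = (8 + 3) + 8 = 11 + 8 = 19)
(V*(-8))*D(2, 4) = (19*(-8))*(-4) = -152*(-4) = 608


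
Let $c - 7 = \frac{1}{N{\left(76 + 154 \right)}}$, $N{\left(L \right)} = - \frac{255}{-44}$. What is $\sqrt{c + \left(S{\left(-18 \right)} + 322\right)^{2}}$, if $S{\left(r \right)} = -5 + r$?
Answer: $\frac{2 \sqrt{1453441605}}{255} \approx 299.01$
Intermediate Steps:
$N{\left(L \right)} = \frac{255}{44}$ ($N{\left(L \right)} = \left(-255\right) \left(- \frac{1}{44}\right) = \frac{255}{44}$)
$c = \frac{1829}{255}$ ($c = 7 + \frac{1}{\frac{255}{44}} = 7 + \frac{44}{255} = \frac{1829}{255} \approx 7.1725$)
$\sqrt{c + \left(S{\left(-18 \right)} + 322\right)^{2}} = \sqrt{\frac{1829}{255} + \left(\left(-5 - 18\right) + 322\right)^{2}} = \sqrt{\frac{1829}{255} + \left(-23 + 322\right)^{2}} = \sqrt{\frac{1829}{255} + 299^{2}} = \sqrt{\frac{1829}{255} + 89401} = \sqrt{\frac{22799084}{255}} = \frac{2 \sqrt{1453441605}}{255}$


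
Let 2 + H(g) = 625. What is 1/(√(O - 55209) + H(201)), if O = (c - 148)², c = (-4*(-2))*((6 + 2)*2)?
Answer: 623/442938 - I*√54809/442938 ≈ 0.0014065 - 0.00052855*I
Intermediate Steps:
H(g) = 623 (H(g) = -2 + 625 = 623)
c = 128 (c = 8*(8*2) = 8*16 = 128)
O = 400 (O = (128 - 148)² = (-20)² = 400)
1/(√(O - 55209) + H(201)) = 1/(√(400 - 55209) + 623) = 1/(√(-54809) + 623) = 1/(I*√54809 + 623) = 1/(623 + I*√54809)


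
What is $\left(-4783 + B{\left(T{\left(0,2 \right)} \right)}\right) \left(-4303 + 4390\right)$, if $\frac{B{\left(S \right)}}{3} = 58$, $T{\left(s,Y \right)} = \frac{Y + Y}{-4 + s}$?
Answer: $-400983$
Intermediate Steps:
$T{\left(s,Y \right)} = \frac{2 Y}{-4 + s}$
$B{\left(S \right)} = 174$ ($B{\left(S \right)} = 3 \cdot 58 = 174$)
$\left(-4783 + B{\left(T{\left(0,2 \right)} \right)}\right) \left(-4303 + 4390\right) = \left(-4783 + 174\right) \left(-4303 + 4390\right) = \left(-4609\right) 87 = -400983$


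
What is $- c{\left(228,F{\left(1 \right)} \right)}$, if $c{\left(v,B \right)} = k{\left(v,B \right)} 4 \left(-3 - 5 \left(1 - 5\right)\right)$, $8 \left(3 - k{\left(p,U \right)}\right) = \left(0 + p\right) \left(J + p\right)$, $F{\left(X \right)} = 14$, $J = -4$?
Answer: $433908$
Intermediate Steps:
$k{\left(p,U \right)} = 3 - \frac{p \left(-4 + p\right)}{8}$ ($k{\left(p,U \right)} = 3 - \frac{\left(0 + p\right) \left(-4 + p\right)}{8} = 3 - \frac{p \left(-4 + p\right)}{8}$)
$c{\left(v,B \right)} = 204 + 34 v - \frac{17 v^{2}}{2}$ ($c{\left(v,B \right)} = \left(3 + \frac{v}{2} - \frac{v^{2}}{8}\right) 4 \left(-3 - 5 \left(1 - 5\right)\right) = \left(12 + 2 v - \frac{v^{2}}{2}\right) \left(-3 - -20\right) = \left(12 + 2 v - \frac{v^{2}}{2}\right) \left(-3 + 20\right) = \left(12 + 2 v - \frac{v^{2}}{2}\right) 17 = 204 + 34 v - \frac{17 v^{2}}{2}$)
$- c{\left(228,F{\left(1 \right)} \right)} = - (204 + 34 \cdot 228 - \frac{17 \cdot 228^{2}}{2}) = - (204 + 7752 - 441864) = \left(-1\right) \left(-433908\right) = 433908$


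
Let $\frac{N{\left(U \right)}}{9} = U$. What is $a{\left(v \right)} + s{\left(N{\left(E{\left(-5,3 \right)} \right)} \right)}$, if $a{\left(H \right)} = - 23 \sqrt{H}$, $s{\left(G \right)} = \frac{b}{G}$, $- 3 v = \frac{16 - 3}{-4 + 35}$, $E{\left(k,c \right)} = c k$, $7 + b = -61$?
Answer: $\frac{68}{135} - \frac{23 i \sqrt{1209}}{93} \approx 0.5037 - 8.5992 i$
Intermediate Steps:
$b = -68$ ($b = -7 - 61 = -68$)
$N{\left(U \right)} = 9 U$
$v = - \frac{13}{93}$ ($v = - \frac{\left(16 - 3\right) \frac{1}{-4 + 35}}{3} = - \frac{13 \cdot \frac{1}{31}}{3} = \left(- \frac{1}{3}\right) \frac{13}{31} = - \frac{13}{93} \approx -0.13978$)
$s{\left(G \right)} = - \frac{68}{G}$
$a{\left(v \right)} + s{\left(N{\left(E{\left(-5,3 \right)} \right)} \right)} = - 23 \sqrt{- \frac{13}{93}} - \frac{68}{9 \cdot 3 \left(-5\right)} = - 23 \frac{i \sqrt{1209}}{93} - \frac{68}{9 \left(-15\right)} = - \frac{23 i \sqrt{1209}}{93} - \frac{68}{-135} = - \frac{23 i \sqrt{1209}}{93} - - \frac{68}{135} = - \frac{23 i \sqrt{1209}}{93} + \frac{68}{135} = \frac{68}{135} - \frac{23 i \sqrt{1209}}{93}$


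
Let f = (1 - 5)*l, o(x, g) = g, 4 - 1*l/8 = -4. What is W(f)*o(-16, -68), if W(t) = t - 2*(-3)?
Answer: 17000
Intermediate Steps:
l = 64 (l = 32 - 8*(-4) = 32 + 32 = 64)
f = -256 (f = (1 - 5)*64 = -4*64 = -256)
W(t) = 6 + t (W(t) = t + 6 = 6 + t)
W(f)*o(-16, -68) = (6 - 256)*(-68) = -250*(-68) = 17000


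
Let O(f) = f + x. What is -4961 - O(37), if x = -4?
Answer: -4994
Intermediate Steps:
O(f) = -4 + f (O(f) = f - 4 = -4 + f)
-4961 - O(37) = -4961 - (-4 + 37) = -4961 - 1*33 = -4961 - 33 = -4994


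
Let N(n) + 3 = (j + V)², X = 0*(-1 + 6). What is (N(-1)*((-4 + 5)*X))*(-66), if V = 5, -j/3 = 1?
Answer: 0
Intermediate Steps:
j = -3 (j = -3*1 = -3)
X = 0 (X = 0*5 = 0)
N(n) = 1 (N(n) = -3 + (-3 + 5)² = -3 + 2² = -3 + 4 = 1)
(N(-1)*((-4 + 5)*X))*(-66) = (1*((-4 + 5)*0))*(-66) = (1*(1*0))*(-66) = (1*0)*(-66) = 0*(-66) = 0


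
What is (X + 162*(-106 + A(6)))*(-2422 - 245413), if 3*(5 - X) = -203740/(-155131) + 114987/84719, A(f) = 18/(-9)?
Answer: 170922819806901122590/39427629567 ≈ 4.3351e+9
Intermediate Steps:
A(f) = -2 (A(f) = 18*(-⅑) = -2)
X = 162039450478/39427629567 (X = 5 - (-203740/(-155131) + 114987/84719)/3 = 5 - (-203740*(-1/155131) + 114987*(1/84719))/3 = 5 - (203740/155131 + 114987/84719)/3 = 5 - ⅓*35098697357/13142543189 = 5 - 35098697357/39427629567 = 162039450478/39427629567 ≈ 4.1098)
(X + 162*(-106 + A(6)))*(-2422 - 245413) = (162039450478/39427629567 + 162*(-106 - 2))*(-2422 - 245413) = (162039450478/39427629567 + 162*(-108))*(-247835) = (162039450478/39427629567 - 17496)*(-247835) = -689663767453754/39427629567*(-247835) = 170922819806901122590/39427629567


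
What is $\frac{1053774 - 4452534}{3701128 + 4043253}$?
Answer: $- \frac{3398760}{7744381} \approx -0.43887$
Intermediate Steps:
$\frac{1053774 - 4452534}{3701128 + 4043253} = - \frac{3398760}{7744381}$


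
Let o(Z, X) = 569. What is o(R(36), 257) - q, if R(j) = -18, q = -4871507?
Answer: 4872076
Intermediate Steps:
o(R(36), 257) - q = 569 - 1*(-4871507) = 569 + 4871507 = 4872076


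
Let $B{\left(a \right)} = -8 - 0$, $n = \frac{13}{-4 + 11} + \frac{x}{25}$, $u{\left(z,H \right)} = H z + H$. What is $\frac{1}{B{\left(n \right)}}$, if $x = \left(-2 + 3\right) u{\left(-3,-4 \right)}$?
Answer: $- \frac{1}{8} \approx -0.125$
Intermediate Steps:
$u{\left(z,H \right)} = H + H z$
$x = 8$ ($x = \left(-2 + 3\right) \left(- 4 \left(1 - 3\right)\right) = 1 \left(\left(-4\right) \left(-2\right)\right) = 1 \cdot 8 = 8$)
$n = \frac{381}{175}$ ($n = \frac{13}{-4 + 11} + \frac{8}{25} = \frac{13}{7} + 8 \cdot \frac{1}{25} = 13 \cdot \frac{1}{7} + \frac{8}{25} = \frac{13}{7} + \frac{8}{25} = \frac{381}{175} \approx 2.1771$)
$B{\left(a \right)} = -8$ ($B{\left(a \right)} = -8 + 0 = -8$)
$\frac{1}{B{\left(n \right)}} = \frac{1}{-8} = - \frac{1}{8}$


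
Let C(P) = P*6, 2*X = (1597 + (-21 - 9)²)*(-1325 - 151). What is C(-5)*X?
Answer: 55283580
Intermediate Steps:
X = -1842786 (X = ((1597 + (-21 - 9)²)*(-1325 - 151))/2 = ((1597 + (-30)²)*(-1476))/2 = ((1597 + 900)*(-1476))/2 = (2497*(-1476))/2 = (½)*(-3685572) = -1842786)
C(P) = 6*P
C(-5)*X = (6*(-5))*(-1842786) = -30*(-1842786) = 55283580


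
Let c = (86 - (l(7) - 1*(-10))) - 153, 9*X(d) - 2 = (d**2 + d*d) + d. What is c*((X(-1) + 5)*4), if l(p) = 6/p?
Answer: -34880/21 ≈ -1661.0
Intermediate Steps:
X(d) = 2/9 + d/9 + 2*d**2/9 (X(d) = 2/9 + ((d**2 + d*d) + d)/9 = 2/9 + ((d**2 + d**2) + d)/9 = 2/9 + (2*d**2 + d)/9 = 2/9 + (d + 2*d**2)/9 = 2/9 + (d/9 + 2*d**2/9) = 2/9 + d/9 + 2*d**2/9)
c = -545/7 (c = (86 - (6/7 - 1*(-10))) - 153 = (86 - (6*(1/7) + 10)) - 153 = (86 - (6/7 + 10)) - 153 = (86 - 1*76/7) - 153 = (86 - 76/7) - 153 = 526/7 - 153 = -545/7 ≈ -77.857)
c*((X(-1) + 5)*4) = -545*((2/9 + (1/9)*(-1) + (2/9)*(-1)**2) + 5)*4/7 = -545*((2/9 - 1/9 + (2/9)*1) + 5)*4/7 = -545*((2/9 - 1/9 + 2/9) + 5)*4/7 = -545*(1/3 + 5)*4/7 = -8720*4/21 = -545/7*64/3 = -34880/21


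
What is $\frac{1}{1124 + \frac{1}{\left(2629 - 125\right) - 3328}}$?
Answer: $\frac{824}{926175} \approx 0.00088968$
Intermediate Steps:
$\frac{1}{1124 + \frac{1}{\left(2629 - 125\right) - 3328}} = \frac{1}{1124 + \frac{1}{2504 - 3328}} = \frac{1}{1124 + \frac{1}{-824}} = \frac{1}{1124 - \frac{1}{824}} = \frac{1}{\frac{926175}{824}} = \frac{824}{926175}$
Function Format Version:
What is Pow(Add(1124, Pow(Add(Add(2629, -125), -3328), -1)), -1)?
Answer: Rational(824, 926175) ≈ 0.00088968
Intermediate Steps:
Pow(Add(1124, Pow(Add(Add(2629, -125), -3328), -1)), -1) = Pow(Add(1124, Pow(Add(2504, -3328), -1)), -1) = Pow(Add(1124, Pow(-824, -1)), -1) = Pow(Add(1124, Rational(-1, 824)), -1) = Pow(Rational(926175, 824), -1) = Rational(824, 926175)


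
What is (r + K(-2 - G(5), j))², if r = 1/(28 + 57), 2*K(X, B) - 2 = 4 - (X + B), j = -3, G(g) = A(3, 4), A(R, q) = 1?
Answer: 261121/7225 ≈ 36.141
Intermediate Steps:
G(g) = 1
K(X, B) = 3 - B/2 - X/2 (K(X, B) = 1 + (4 - (X + B))/2 = 1 + (4 - (B + X))/2 = 1 + (4 + (-B - X))/2 = 1 + (4 - B - X)/2 = 1 + (2 - B/2 - X/2) = 3 - B/2 - X/2)
r = 1/85 ≈ 0.011765
(r + K(-2 - G(5), j))² = (1/85 + (3 - ½*(-3) - (-2 - 1*1)/2))² = (1/85 + (3 + 3/2 - (-2 - 1)/2))² = (1/85 + (3 + 3/2 - ½*(-3)))² = (1/85 + (3 + 3/2 + 3/2))² = (1/85 + 6)² = (511/85)² = 261121/7225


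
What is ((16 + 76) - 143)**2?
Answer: 2601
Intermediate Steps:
((16 + 76) - 143)**2 = (92 - 143)**2 = (-51)**2 = 2601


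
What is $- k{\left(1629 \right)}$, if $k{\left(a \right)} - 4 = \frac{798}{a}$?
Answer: $- \frac{2438}{543} \approx -4.4899$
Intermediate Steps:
$k{\left(a \right)} = 4 + \frac{798}{a}$
$- k{\left(1629 \right)} = - (4 + \frac{798}{1629}) = - (4 + 798 \cdot \frac{1}{1629}) = - (4 + \frac{266}{543}) = \left(-1\right) \frac{2438}{543} = - \frac{2438}{543}$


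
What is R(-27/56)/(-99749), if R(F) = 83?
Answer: -83/99749 ≈ -0.00083209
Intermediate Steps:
R(-27/56)/(-99749) = 83/(-99749) = 83*(-1/99749) = -83/99749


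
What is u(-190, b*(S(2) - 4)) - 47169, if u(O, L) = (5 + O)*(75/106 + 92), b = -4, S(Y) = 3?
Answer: -6817909/106 ≈ -64320.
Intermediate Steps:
u(O, L) = 49135/106 + 9827*O/106 (u(O, L) = (5 + O)*(75*(1/106) + 92) = (5 + O)*(75/106 + 92) = (5 + O)*(9827/106) = 49135/106 + 9827*O/106)
u(-190, b*(S(2) - 4)) - 47169 = (49135/106 + (9827/106)*(-190)) - 47169 = (49135/106 - 933565/53) - 47169 = -1817995/106 - 47169 = -6817909/106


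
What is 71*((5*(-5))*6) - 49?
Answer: -10699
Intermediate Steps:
71*((5*(-5))*6) - 49 = 71*(-25*6) - 49 = 71*(-150) - 49 = -10650 - 49 = -10699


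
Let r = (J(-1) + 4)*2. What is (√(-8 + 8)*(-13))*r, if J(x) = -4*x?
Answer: 0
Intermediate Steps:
r = 16 (r = (-4*(-1) + 4)*2 = (4 + 4)*2 = 8*2 = 16)
(√(-8 + 8)*(-13))*r = (√(-8 + 8)*(-13))*16 = (√0*(-13))*16 = (0*(-13))*16 = 0*16 = 0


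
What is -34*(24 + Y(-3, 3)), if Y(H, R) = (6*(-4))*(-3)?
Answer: -3264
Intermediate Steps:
Y(H, R) = 72 (Y(H, R) = -24*(-3) = 72)
-34*(24 + Y(-3, 3)) = -34*(24 + 72) = -34*96 = -3264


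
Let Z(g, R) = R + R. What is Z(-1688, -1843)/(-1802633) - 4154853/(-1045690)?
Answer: 7493529541289/1884995301770 ≈ 3.9754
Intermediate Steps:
Z(g, R) = 2*R
Z(-1688, -1843)/(-1802633) - 4154853/(-1045690) = (2*(-1843))/(-1802633) - 4154853/(-1045690) = -3686*(-1/1802633) - 4154853*(-1/1045690) = 3686/1802633 + 4154853/1045690 = 7493529541289/1884995301770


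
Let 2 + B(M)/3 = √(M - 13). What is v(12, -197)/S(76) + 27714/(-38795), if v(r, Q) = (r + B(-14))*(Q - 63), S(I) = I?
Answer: -15656616/737105 - 585*I*√3/19 ≈ -21.241 - 53.329*I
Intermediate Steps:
B(M) = -6 + 3*√(-13 + M) (B(M) = -6 + 3*√(M - 13) = -6 + 3*√(-13 + M))
v(r, Q) = (-63 + Q)*(-6 + r + 9*I*√3) (v(r, Q) = (r + (-6 + 3*√(-13 - 14)))*(Q - 63) = (r + (-6 + 3*√(-27)))*(-63 + Q) = (r + (-6 + 3*(3*I*√3)))*(-63 + Q) = (r + (-6 + 9*I*√3))*(-63 + Q) = (-6 + r + 9*I*√3)*(-63 + Q) = (-63 + Q)*(-6 + r + 9*I*√3))
v(12, -197)/S(76) + 27714/(-38795) = (378 - 63*12 - 197*12 - 567*I*√3 - 3*(-197)*(2 - 3*I*√3))/76 + 27714/(-38795) = (378 - 756 - 2364 - 567*I*√3 + (1182 - 1773*I*√3))*(1/76) + 27714*(-1/38795) = (-1560 - 2340*I*√3)*(1/76) - 27714/38795 = (-390/19 - 585*I*√3/19) - 27714/38795 = -15656616/737105 - 585*I*√3/19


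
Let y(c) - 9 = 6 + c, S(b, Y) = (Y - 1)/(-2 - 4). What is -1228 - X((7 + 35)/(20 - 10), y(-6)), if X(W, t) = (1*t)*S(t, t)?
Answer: -1216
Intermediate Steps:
S(b, Y) = 1/6 - Y/6 (S(b, Y) = (-1 + Y)/(-6) = (-1 + Y)*(-1/6) = 1/6 - Y/6)
y(c) = 15 + c (y(c) = 9 + (6 + c) = 15 + c)
X(W, t) = t*(1/6 - t/6) (X(W, t) = (1*t)*(1/6 - t/6) = t*(1/6 - t/6))
-1228 - X((7 + 35)/(20 - 10), y(-6)) = -1228 - (15 - 6)*(1 - (15 - 6))/6 = -1228 - 9*(1 - 1*9)/6 = -1228 - 9*(1 - 9)/6 = -1228 - 9*(-8)/6 = -1228 - 1*(-12) = -1228 + 12 = -1216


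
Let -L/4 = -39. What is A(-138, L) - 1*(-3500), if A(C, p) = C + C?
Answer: 3224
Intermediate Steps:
L = 156 (L = -4*(-39) = 156)
A(C, p) = 2*C
A(-138, L) - 1*(-3500) = 2*(-138) - 1*(-3500) = -276 + 3500 = 3224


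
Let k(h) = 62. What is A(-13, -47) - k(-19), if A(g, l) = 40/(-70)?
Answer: -438/7 ≈ -62.571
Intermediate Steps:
A(g, l) = -4/7 (A(g, l) = 40*(-1/70) = -4/7)
A(-13, -47) - k(-19) = -4/7 - 1*62 = -4/7 - 62 = -438/7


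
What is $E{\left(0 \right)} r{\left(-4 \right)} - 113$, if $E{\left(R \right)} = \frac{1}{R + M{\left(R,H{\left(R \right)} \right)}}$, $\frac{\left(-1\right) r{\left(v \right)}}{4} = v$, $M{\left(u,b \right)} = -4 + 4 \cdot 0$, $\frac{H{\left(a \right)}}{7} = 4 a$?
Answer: $-117$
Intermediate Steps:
$H{\left(a \right)} = 28 a$ ($H{\left(a \right)} = 7 \cdot 4 a = 28 a$)
$M{\left(u,b \right)} = -4$ ($M{\left(u,b \right)} = -4 + 0 = -4$)
$r{\left(v \right)} = - 4 v$
$E{\left(R \right)} = \frac{1}{-4 + R}$ ($E{\left(R \right)} = \frac{1}{R - 4} = \frac{1}{-4 + R}$)
$E{\left(0 \right)} r{\left(-4 \right)} - 113 = \frac{\left(-4\right) \left(-4\right)}{-4 + 0} - 113 = \frac{1}{-4} \cdot 16 - 113 = \left(- \frac{1}{4}\right) 16 - 113 = -4 - 113 = -117$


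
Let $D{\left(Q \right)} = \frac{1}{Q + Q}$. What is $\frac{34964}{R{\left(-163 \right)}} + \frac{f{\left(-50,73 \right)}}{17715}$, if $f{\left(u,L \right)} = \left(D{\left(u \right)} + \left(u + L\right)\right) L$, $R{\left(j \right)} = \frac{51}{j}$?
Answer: $- \frac{1121778197647}{10038500} \approx -1.1175 \cdot 10^{5}$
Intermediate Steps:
$D{\left(Q \right)} = \frac{1}{2 Q}$
$f{\left(u,L \right)} = L \left(L + u + \frac{1}{2 u}\right)$ ($f{\left(u,L \right)} = \left(\frac{1}{2 u} + \left(u + L\right)\right) L = \left(\frac{1}{2 u} + \left(L + u\right)\right) L = \left(L + u + \frac{1}{2 u}\right) L = L \left(L + u + \frac{1}{2 u}\right)$)
$\frac{34964}{R{\left(-163 \right)}} + \frac{f{\left(-50,73 \right)}}{17715} = \frac{34964}{51 \frac{1}{-163}} + \frac{73^{2} + 73 \left(-50\right) + \frac{1}{2} \cdot 73 \frac{1}{-50}}{17715} = \frac{34964}{51 \left(- \frac{1}{163}\right)} + \left(5329 - 3650 + \frac{1}{2} \cdot 73 \left(- \frac{1}{50}\right)\right) \frac{1}{17715} = \frac{34964}{- \frac{51}{163}} + \left(5329 - 3650 - \frac{73}{100}\right) \frac{1}{17715} = 34964 \left(- \frac{163}{51}\right) + \frac{167827}{100} \cdot \frac{1}{17715} = - \frac{5699132}{51} + \frac{167827}{1771500} = - \frac{1121778197647}{10038500}$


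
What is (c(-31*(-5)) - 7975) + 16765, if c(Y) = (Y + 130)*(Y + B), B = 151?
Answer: 96000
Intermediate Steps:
c(Y) = (130 + Y)*(151 + Y) (c(Y) = (Y + 130)*(Y + 151) = (130 + Y)*(151 + Y))
(c(-31*(-5)) - 7975) + 16765 = ((19630 + (-31*(-5))² + 281*(-31*(-5))) - 7975) + 16765 = ((19630 + 155² + 281*155) - 7975) + 16765 = ((19630 + 24025 + 43555) - 7975) + 16765 = (87210 - 7975) + 16765 = 79235 + 16765 = 96000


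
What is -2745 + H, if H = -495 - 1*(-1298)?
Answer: -1942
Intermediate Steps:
H = 803 (H = -495 + 1298 = 803)
-2745 + H = -2745 + 803 = -1942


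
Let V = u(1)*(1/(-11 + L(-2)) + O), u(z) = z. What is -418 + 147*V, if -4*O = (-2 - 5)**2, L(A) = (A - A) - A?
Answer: -26821/12 ≈ -2235.1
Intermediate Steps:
L(A) = -A (L(A) = 0 - A = -A)
O = -49/4 (O = -(-2 - 5)**2/4 = -1/4*(-7)**2 = -1/4*49 = -49/4 ≈ -12.250)
V = -445/36 (V = 1*(1/(-11 - 1*(-2)) - 49/4) = 1*(1/(-11 + 2) - 49/4) = 1*(1/(-9) - 49/4) = 1*(-1/9 - 49/4) = 1*(-445/36) = -445/36 ≈ -12.361)
-418 + 147*V = -418 + 147*(-445/36) = -418 - 21805/12 = -26821/12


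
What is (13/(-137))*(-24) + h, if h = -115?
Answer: -15443/137 ≈ -112.72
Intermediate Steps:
(13/(-137))*(-24) + h = (13/(-137))*(-24) - 115 = (13*(-1/137))*(-24) - 115 = -13/137*(-24) - 115 = 312/137 - 115 = -15443/137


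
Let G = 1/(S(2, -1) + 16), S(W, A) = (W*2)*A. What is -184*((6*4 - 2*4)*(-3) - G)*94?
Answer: 2494948/3 ≈ 8.3165e+5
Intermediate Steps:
S(W, A) = 2*A*W (S(W, A) = (2*W)*A = 2*A*W)
G = 1/12 (G = 1/(2*(-1)*2 + 16) = 1/(-4 + 16) = 1/12 ≈ 0.083333)
-184*((6*4 - 2*4)*(-3) - G)*94 = -184*((6*4 - 2*4)*(-3) - 1*1/12)*94 = -184*((24 - 8)*(-3) - 1/12)*94 = -184*(16*(-3) - 1/12)*94 = -184*(-48 - 1/12)*94 = -184*(-577/12)*94 = (26542/3)*94 = 2494948/3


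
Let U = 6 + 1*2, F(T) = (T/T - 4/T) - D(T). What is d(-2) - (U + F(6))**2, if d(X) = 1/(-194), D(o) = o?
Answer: -9515/1746 ≈ -5.4496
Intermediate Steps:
d(X) = -1/194
F(T) = 1 - T - 4/T (F(T) = (T/T - 4/T) - T = (1 - 4/T) - T = 1 - T - 4/T)
U = 8 (U = 6 + 2 = 8)
d(-2) - (U + F(6))**2 = -1/194 - (8 + (1 - 1*6 - 4/6))**2 = -1/194 - (8 + (1 - 6 - 4*1/6))**2 = -1/194 - (8 + (1 - 6 - 2/3))**2 = -1/194 - (8 - 17/3)**2 = -1/194 - (7/3)**2 = -1/194 - 1*49/9 = -1/194 - 49/9 = -9515/1746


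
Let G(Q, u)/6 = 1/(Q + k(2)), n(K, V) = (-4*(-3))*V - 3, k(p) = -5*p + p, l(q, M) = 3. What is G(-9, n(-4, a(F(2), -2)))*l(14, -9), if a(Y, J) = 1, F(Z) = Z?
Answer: -18/17 ≈ -1.0588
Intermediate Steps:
k(p) = -4*p
n(K, V) = -3 + 12*V (n(K, V) = 12*V - 3 = -3 + 12*V)
G(Q, u) = 6/(-8 + Q) (G(Q, u) = 6/(Q - 4*2) = 6/(Q - 8) = 6/(-8 + Q))
G(-9, n(-4, a(F(2), -2)))*l(14, -9) = (6/(-8 - 9))*3 = (6/(-17))*3 = (6*(-1/17))*3 = -6/17*3 = -18/17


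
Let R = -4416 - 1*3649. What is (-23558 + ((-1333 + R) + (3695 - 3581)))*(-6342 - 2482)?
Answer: 289797808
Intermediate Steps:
R = -8065 (R = -4416 - 3649 = -8065)
(-23558 + ((-1333 + R) + (3695 - 3581)))*(-6342 - 2482) = (-23558 + ((-1333 - 8065) + (3695 - 3581)))*(-6342 - 2482) = (-23558 + (-9398 + 114))*(-8824) = (-23558 - 9284)*(-8824) = -32842*(-8824) = 289797808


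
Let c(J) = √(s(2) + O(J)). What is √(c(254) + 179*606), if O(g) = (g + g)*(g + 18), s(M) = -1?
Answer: √(108474 + 5*√5527) ≈ 329.92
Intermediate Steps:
O(g) = 2*g*(18 + g) (O(g) = (2*g)*(18 + g) = 2*g*(18 + g))
c(J) = √(-1 + 2*J*(18 + J))
√(c(254) + 179*606) = √(√(-1 + 2*254*(18 + 254)) + 179*606) = √(√(-1 + 2*254*272) + 108474) = √(√(-1 + 138176) + 108474) = √(√138175 + 108474) = √(5*√5527 + 108474) = √(108474 + 5*√5527)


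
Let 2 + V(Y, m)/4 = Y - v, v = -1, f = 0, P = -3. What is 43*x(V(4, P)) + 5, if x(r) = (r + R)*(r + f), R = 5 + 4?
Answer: 10841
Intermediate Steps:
R = 9
V(Y, m) = -4 + 4*Y (V(Y, m) = -8 + 4*(Y - 1*(-1)) = -8 + 4*(Y + 1) = -8 + 4*(1 + Y) = -8 + (4 + 4*Y) = -4 + 4*Y)
x(r) = r*(9 + r) (x(r) = (r + 9)*(r + 0) = (9 + r)*r = r*(9 + r))
43*x(V(4, P)) + 5 = 43*((-4 + 4*4)*(9 + (-4 + 4*4))) + 5 = 43*((-4 + 16)*(9 + (-4 + 16))) + 5 = 43*(12*(9 + 12)) + 5 = 43*(12*21) + 5 = 43*252 + 5 = 10836 + 5 = 10841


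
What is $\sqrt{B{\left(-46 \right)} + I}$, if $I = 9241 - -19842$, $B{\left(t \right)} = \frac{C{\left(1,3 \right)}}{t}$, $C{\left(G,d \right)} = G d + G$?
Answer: $\frac{3 \sqrt{1709429}}{23} \approx 170.54$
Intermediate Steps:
$C{\left(G,d \right)} = G + G d$
$B{\left(t \right)} = \frac{4}{t}$ ($B{\left(t \right)} = \frac{1 \left(1 + 3\right)}{t} = \frac{1 \cdot 4}{t} = \frac{4}{t}$)
$I = 29083$ ($I = 9241 + 19842 = 29083$)
$\sqrt{B{\left(-46 \right)} + I} = \sqrt{\frac{4}{-46} + 29083} = \sqrt{4 \left(- \frac{1}{46}\right) + 29083} = \sqrt{- \frac{2}{23} + 29083} = \sqrt{\frac{668907}{23}} = \frac{3 \sqrt{1709429}}{23}$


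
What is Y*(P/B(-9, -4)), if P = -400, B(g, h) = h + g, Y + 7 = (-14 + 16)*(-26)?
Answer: -23600/13 ≈ -1815.4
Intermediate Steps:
Y = -59 (Y = -7 + (-14 + 16)*(-26) = -7 + 2*(-26) = -7 - 52 = -59)
B(g, h) = g + h
Y*(P/B(-9, -4)) = -(-23600)/(-9 - 4) = -(-23600)/(-13) = -(-23600)*(-1)/13 = -59*400/13 = -23600/13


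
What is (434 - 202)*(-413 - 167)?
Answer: -134560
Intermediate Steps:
(434 - 202)*(-413 - 167) = 232*(-580) = -134560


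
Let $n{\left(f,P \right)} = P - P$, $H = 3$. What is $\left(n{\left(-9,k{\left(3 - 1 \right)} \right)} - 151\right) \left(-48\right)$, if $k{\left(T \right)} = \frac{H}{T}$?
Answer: $7248$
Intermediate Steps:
$k{\left(T \right)} = \frac{3}{T}$
$n{\left(f,P \right)} = 0$
$\left(n{\left(-9,k{\left(3 - 1 \right)} \right)} - 151\right) \left(-48\right) = \left(0 - 151\right) \left(-48\right) = \left(-151\right) \left(-48\right) = 7248$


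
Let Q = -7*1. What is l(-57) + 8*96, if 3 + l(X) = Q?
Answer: 758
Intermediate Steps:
Q = -7
l(X) = -10 (l(X) = -3 - 7 = -10)
l(-57) + 8*96 = -10 + 8*96 = -10 + 768 = 758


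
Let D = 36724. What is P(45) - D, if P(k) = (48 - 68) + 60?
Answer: -36684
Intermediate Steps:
P(k) = 40 (P(k) = -20 + 60 = 40)
P(45) - D = 40 - 1*36724 = 40 - 36724 = -36684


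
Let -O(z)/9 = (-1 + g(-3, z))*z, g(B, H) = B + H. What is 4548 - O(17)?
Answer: 6537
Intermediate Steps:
O(z) = -9*z*(-4 + z) (O(z) = -9*(-1 + (-3 + z))*z = -9*(-4 + z)*z = -9*z*(-4 + z))
4548 - O(17) = 4548 - 9*17*(4 - 1*17) = 4548 - 9*17*(4 - 17) = 4548 - 9*17*(-13) = 4548 - 1*(-1989) = 4548 + 1989 = 6537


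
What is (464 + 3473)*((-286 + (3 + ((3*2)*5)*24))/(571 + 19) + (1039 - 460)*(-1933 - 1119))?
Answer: -4104689755171/590 ≈ -6.9571e+9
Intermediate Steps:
(464 + 3473)*((-286 + (3 + ((3*2)*5)*24))/(571 + 19) + (1039 - 460)*(-1933 - 1119)) = 3937*((-286 + (3 + (6*5)*24))/590 + 579*(-3052)) = 3937*((-286 + (3 + 30*24))*(1/590) - 1767108) = 3937*((-286 + (3 + 720))*(1/590) - 1767108) = 3937*((-286 + 723)*(1/590) - 1767108) = 3937*(437*(1/590) - 1767108) = 3937*(437/590 - 1767108) = 3937*(-1042593283/590) = -4104689755171/590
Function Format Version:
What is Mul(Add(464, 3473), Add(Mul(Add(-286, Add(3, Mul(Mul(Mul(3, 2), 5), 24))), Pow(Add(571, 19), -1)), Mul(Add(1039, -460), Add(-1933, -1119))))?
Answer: Rational(-4104689755171, 590) ≈ -6.9571e+9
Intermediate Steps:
Mul(Add(464, 3473), Add(Mul(Add(-286, Add(3, Mul(Mul(Mul(3, 2), 5), 24))), Pow(Add(571, 19), -1)), Mul(Add(1039, -460), Add(-1933, -1119)))) = Mul(3937, Add(Mul(Add(-286, Add(3, Mul(Mul(6, 5), 24))), Pow(590, -1)), Mul(579, -3052))) = Mul(3937, Add(Mul(Add(-286, Add(3, Mul(30, 24))), Rational(1, 590)), -1767108)) = Mul(3937, Add(Mul(Add(-286, Add(3, 720)), Rational(1, 590)), -1767108)) = Mul(3937, Add(Mul(Add(-286, 723), Rational(1, 590)), -1767108)) = Mul(3937, Add(Mul(437, Rational(1, 590)), -1767108)) = Mul(3937, Add(Rational(437, 590), -1767108)) = Mul(3937, Rational(-1042593283, 590)) = Rational(-4104689755171, 590)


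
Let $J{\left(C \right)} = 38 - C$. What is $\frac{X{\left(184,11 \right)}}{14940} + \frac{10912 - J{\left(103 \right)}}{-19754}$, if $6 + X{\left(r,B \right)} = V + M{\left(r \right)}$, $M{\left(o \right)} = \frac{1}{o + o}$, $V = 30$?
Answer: $- \frac{362507113}{654252480} \approx -0.55408$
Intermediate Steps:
$M{\left(o \right)} = \frac{1}{2 o}$
$X{\left(r,B \right)} = 24 + \frac{1}{2 r}$ ($X{\left(r,B \right)} = -6 + \left(30 + \frac{1}{2 r}\right) = 24 + \frac{1}{2 r}$)
$\frac{X{\left(184,11 \right)}}{14940} + \frac{10912 - J{\left(103 \right)}}{-19754} = \frac{24 + \frac{1}{2 \cdot 184}}{14940} + \frac{10912 - \left(38 - 103\right)}{-19754} = \left(24 + \frac{1}{2} \cdot \frac{1}{184}\right) \frac{1}{14940} + \left(10912 - \left(38 - 103\right)\right) \left(- \frac{1}{19754}\right) = \left(24 + \frac{1}{368}\right) \frac{1}{14940} + \left(10912 - -65\right) \left(- \frac{1}{19754}\right) = \frac{8833}{368} \cdot \frac{1}{14940} + \left(10912 + 65\right) \left(- \frac{1}{19754}\right) = \frac{8833}{5497920} + 10977 \left(- \frac{1}{19754}\right) = \frac{8833}{5497920} - \frac{10977}{19754} = - \frac{362507113}{654252480}$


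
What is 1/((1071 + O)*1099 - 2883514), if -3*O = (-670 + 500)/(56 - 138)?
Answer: -123/209991070 ≈ -5.8574e-7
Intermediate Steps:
O = -85/123 (O = -(-670 + 500)/(3*(56 - 138)) = -(-170)/(3*(-82)) = -(-170)*(-1)/(3*82) = -⅓*85/41 = -85/123 ≈ -0.69106)
1/((1071 + O)*1099 - 2883514) = 1/((1071 - 85/123)*1099 - 2883514) = 1/((131648/123)*1099 - 2883514) = 1/(144681152/123 - 2883514) = 1/(-209991070/123) = -123/209991070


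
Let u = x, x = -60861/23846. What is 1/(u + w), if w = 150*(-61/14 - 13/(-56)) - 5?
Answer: -47692/29869607 ≈ -0.0015967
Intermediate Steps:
x = -60861/23846 (x = -60861*1/23846 = -60861/23846 ≈ -2.5523)
u = -60861/23846 ≈ -2.5523
w = -2495/4 (w = 150*(-61*1/14 - 13*(-1/56)) - 5 = 150*(-61/14 + 13/56) - 5 = 150*(-33/8) - 5 = -2475/4 - 5 = -2495/4 ≈ -623.75)
1/(u + w) = 1/(-60861/23846 - 2495/4) = 1/(-29869607/47692) = -47692/29869607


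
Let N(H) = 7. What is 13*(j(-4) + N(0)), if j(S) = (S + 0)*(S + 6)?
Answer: -13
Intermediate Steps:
j(S) = S*(6 + S)
13*(j(-4) + N(0)) = 13*(-4*(6 - 4) + 7) = 13*(-4*2 + 7) = 13*(-8 + 7) = 13*(-1) = -13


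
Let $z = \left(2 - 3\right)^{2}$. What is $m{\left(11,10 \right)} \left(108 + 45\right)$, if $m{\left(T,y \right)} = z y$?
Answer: $1530$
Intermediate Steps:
$z = 1$ ($z = \left(-1\right)^{2} = 1$)
$m{\left(T,y \right)} = y$ ($m{\left(T,y \right)} = 1 y = y$)
$m{\left(11,10 \right)} \left(108 + 45\right) = 10 \left(108 + 45\right) = 10 \cdot 153 = 1530$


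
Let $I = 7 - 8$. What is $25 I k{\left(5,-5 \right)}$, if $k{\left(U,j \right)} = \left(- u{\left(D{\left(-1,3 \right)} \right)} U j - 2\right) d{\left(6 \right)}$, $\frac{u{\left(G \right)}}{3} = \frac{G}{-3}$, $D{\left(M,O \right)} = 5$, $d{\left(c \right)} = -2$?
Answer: $-6350$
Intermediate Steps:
$u{\left(G \right)} = - G$ ($u{\left(G \right)} = 3 \frac{G}{-3} = 3 G \left(- \frac{1}{3}\right) = 3 \left(- \frac{G}{3}\right) = - G$)
$I = -1$ ($I = 7 - 8 = -1$)
$k{\left(U,j \right)} = 4 - 10 U j$ ($k{\left(U,j \right)} = \left(- \left(-1\right) 5 U j - 2\right) \left(-2\right) = \left(\left(-1\right) \left(-5\right) U j - 2\right) \left(-2\right) = \left(5 U j - 2\right) \left(-2\right) = \left(-2 + 5 U j\right) \left(-2\right) = 4 - 10 U j$)
$25 I k{\left(5,-5 \right)} = 25 \left(-1\right) \left(4 - 50 \left(-5\right)\right) = - 25 \left(4 + 250\right) = \left(-25\right) 254 = -6350$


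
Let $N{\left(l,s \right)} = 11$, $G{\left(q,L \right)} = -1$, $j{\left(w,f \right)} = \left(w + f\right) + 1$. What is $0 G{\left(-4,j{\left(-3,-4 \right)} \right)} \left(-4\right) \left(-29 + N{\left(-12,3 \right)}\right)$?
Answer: $0$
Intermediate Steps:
$j{\left(w,f \right)} = 1 + f + w$ ($j{\left(w,f \right)} = \left(f + w\right) + 1 = 1 + f + w$)
$0 G{\left(-4,j{\left(-3,-4 \right)} \right)} \left(-4\right) \left(-29 + N{\left(-12,3 \right)}\right) = 0 \left(-1\right) \left(-4\right) \left(-29 + 11\right) = 0 \left(-4\right) \left(-18\right) = 0 \left(-18\right) = 0$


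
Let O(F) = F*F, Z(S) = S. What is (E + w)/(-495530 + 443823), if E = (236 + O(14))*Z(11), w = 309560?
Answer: -314312/51707 ≈ -6.0787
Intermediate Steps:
O(F) = F**2
E = 4752 (E = (236 + 14**2)*11 = (236 + 196)*11 = 432*11 = 4752)
(E + w)/(-495530 + 443823) = (4752 + 309560)/(-495530 + 443823) = 314312/(-51707) = 314312*(-1/51707) = -314312/51707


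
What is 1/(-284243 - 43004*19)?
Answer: -1/1101319 ≈ -9.0800e-7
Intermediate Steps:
1/(-284243 - 43004*19) = 1/(-284243 - 817076) = 1/(-1101319) = -1/1101319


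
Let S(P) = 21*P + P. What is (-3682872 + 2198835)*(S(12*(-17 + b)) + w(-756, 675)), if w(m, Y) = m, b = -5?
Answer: 9741218868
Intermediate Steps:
S(P) = 22*P
(-3682872 + 2198835)*(S(12*(-17 + b)) + w(-756, 675)) = (-3682872 + 2198835)*(22*(12*(-17 - 5)) - 756) = -1484037*(22*(12*(-22)) - 756) = -1484037*(22*(-264) - 756) = -1484037*(-5808 - 756) = -1484037*(-6564) = 9741218868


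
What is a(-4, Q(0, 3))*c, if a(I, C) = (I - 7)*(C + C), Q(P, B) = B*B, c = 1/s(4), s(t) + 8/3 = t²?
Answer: -297/20 ≈ -14.850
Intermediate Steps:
s(t) = -8/3 + t²
c = 3/40 (c = 1/(-8/3 + 4²) = 1/(-8/3 + 16) = 1/(40/3) = 3/40 ≈ 0.075000)
Q(P, B) = B²
a(I, C) = 2*C*(-7 + I) (a(I, C) = (-7 + I)*(2*C) = 2*C*(-7 + I))
a(-4, Q(0, 3))*c = (2*3²*(-7 - 4))*(3/40) = (2*9*(-11))*(3/40) = -198*3/40 = -297/20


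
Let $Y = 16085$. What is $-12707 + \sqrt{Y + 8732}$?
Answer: $-12707 + \sqrt{24817} \approx -12549.0$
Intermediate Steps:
$-12707 + \sqrt{Y + 8732} = -12707 + \sqrt{16085 + 8732} = -12707 + \sqrt{24817}$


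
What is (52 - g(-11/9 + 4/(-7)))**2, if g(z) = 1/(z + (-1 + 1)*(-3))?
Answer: 35271721/12769 ≈ 2762.3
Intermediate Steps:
g(z) = 1/z (g(z) = 1/(z + 0*(-3)) = 1/(z + 0) = 1/z)
(52 - g(-11/9 + 4/(-7)))**2 = (52 - 1/(-11/9 + 4/(-7)))**2 = (52 - 1/(-11*1/9 + 4*(-1/7)))**2 = (52 - 1/(-11/9 - 4/7))**2 = (52 - 1/(-113/63))**2 = (52 - 1*(-63/113))**2 = (52 + 63/113)**2 = (5939/113)**2 = 35271721/12769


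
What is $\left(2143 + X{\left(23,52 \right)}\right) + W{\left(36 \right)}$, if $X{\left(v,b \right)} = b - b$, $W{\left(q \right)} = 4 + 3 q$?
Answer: $2255$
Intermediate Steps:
$X{\left(v,b \right)} = 0$
$\left(2143 + X{\left(23,52 \right)}\right) + W{\left(36 \right)} = \left(2143 + 0\right) + \left(4 + 3 \cdot 36\right) = 2143 + \left(4 + 108\right) = 2143 + 112 = 2255$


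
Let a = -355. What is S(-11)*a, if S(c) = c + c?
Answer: 7810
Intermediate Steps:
S(c) = 2*c
S(-11)*a = (2*(-11))*(-355) = -22*(-355) = 7810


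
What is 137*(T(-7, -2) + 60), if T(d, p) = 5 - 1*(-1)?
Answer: 9042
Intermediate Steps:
T(d, p) = 6 (T(d, p) = 5 + 1 = 6)
137*(T(-7, -2) + 60) = 137*(6 + 60) = 137*66 = 9042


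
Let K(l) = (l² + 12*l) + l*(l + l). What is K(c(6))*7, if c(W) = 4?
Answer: 672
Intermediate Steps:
K(l) = 3*l² + 12*l (K(l) = (l² + 12*l) + l*(2*l) = (l² + 12*l) + 2*l² = 3*l² + 12*l)
K(c(6))*7 = (3*4*(4 + 4))*7 = (3*4*8)*7 = 96*7 = 672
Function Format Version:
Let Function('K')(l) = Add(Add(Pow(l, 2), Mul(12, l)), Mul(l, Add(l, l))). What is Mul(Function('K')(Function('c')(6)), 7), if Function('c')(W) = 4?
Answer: 672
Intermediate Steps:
Function('K')(l) = Add(Mul(3, Pow(l, 2)), Mul(12, l)) (Function('K')(l) = Add(Add(Pow(l, 2), Mul(12, l)), Mul(l, Mul(2, l))) = Add(Add(Pow(l, 2), Mul(12, l)), Mul(2, Pow(l, 2))) = Add(Mul(3, Pow(l, 2)), Mul(12, l)))
Mul(Function('K')(Function('c')(6)), 7) = Mul(Mul(3, 4, Add(4, 4)), 7) = Mul(Mul(3, 4, 8), 7) = Mul(96, 7) = 672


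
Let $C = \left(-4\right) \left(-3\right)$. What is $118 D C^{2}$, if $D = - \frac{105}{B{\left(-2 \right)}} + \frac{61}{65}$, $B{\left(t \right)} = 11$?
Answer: $- \frac{104568768}{715} \approx -1.4625 \cdot 10^{5}$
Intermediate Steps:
$C = 12$
$D = - \frac{6154}{715}$ ($D = - \frac{105}{11} + \frac{61}{65} = - \frac{6154}{715} \approx -8.607$)
$118 D C^{2} = 118 \left(- \frac{6154}{715}\right) 12^{2} = \left(- \frac{726172}{715}\right) 144 = - \frac{104568768}{715}$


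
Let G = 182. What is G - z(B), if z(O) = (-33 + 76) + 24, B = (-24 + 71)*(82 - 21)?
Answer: 115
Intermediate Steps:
B = 2867 (B = 47*61 = 2867)
z(O) = 67 (z(O) = 43 + 24 = 67)
G - z(B) = 182 - 1*67 = 182 - 67 = 115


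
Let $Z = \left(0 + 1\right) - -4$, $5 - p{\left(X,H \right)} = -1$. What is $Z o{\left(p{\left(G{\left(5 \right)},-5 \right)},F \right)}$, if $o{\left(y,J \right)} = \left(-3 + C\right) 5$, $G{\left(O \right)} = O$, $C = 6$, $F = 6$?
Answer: $75$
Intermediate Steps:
$p{\left(X,H \right)} = 6$ ($p{\left(X,H \right)} = 5 - -1 = 5 + 1 = 6$)
$o{\left(y,J \right)} = 15$ ($o{\left(y,J \right)} = \left(-3 + 6\right) 5 = 3 \cdot 5 = 15$)
$Z = 5$ ($Z = 1 + 4 = 5$)
$Z o{\left(p{\left(G{\left(5 \right)},-5 \right)},F \right)} = 5 \cdot 15 = 75$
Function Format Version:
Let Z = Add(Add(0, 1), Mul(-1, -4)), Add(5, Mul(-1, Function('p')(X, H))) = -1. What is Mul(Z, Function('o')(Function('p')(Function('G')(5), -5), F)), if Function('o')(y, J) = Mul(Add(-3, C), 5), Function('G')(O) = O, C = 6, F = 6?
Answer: 75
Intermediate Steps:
Function('p')(X, H) = 6 (Function('p')(X, H) = Add(5, Mul(-1, -1)) = Add(5, 1) = 6)
Function('o')(y, J) = 15 (Function('o')(y, J) = Mul(Add(-3, 6), 5) = Mul(3, 5) = 15)
Z = 5 (Z = Add(1, 4) = 5)
Mul(Z, Function('o')(Function('p')(Function('G')(5), -5), F)) = Mul(5, 15) = 75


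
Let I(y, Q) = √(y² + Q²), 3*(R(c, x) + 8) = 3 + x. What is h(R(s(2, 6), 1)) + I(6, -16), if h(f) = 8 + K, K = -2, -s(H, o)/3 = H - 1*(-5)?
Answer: 6 + 2*√73 ≈ 23.088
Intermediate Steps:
s(H, o) = -15 - 3*H (s(H, o) = -3*(H - 1*(-5)) = -3*(H + 5) = -3*(5 + H) = -15 - 3*H)
R(c, x) = -7 + x/3 (R(c, x) = -8 + (3 + x)/3 = -8 + (1 + x/3) = -7 + x/3)
h(f) = 6 (h(f) = 8 - 2 = 6)
I(y, Q) = √(Q² + y²)
h(R(s(2, 6), 1)) + I(6, -16) = 6 + √((-16)² + 6²) = 6 + √(256 + 36) = 6 + √292 = 6 + 2*√73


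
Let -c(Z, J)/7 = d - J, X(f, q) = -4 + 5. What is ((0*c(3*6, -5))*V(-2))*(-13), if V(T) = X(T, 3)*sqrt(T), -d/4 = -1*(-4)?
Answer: 0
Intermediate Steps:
X(f, q) = 1
d = -16 (d = -(-4)*(-4) = -4*4 = -16)
c(Z, J) = 112 + 7*J (c(Z, J) = -7*(-16 - J) = 112 + 7*J)
V(T) = sqrt(T) (V(T) = 1*sqrt(T) = sqrt(T))
((0*c(3*6, -5))*V(-2))*(-13) = ((0*(112 + 7*(-5)))*sqrt(-2))*(-13) = ((0*(112 - 35))*(I*sqrt(2)))*(-13) = ((0*77)*(I*sqrt(2)))*(-13) = (0*(I*sqrt(2)))*(-13) = 0*(-13) = 0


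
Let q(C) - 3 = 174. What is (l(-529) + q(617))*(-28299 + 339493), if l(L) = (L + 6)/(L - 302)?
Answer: 45935346340/831 ≈ 5.5277e+7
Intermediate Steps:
l(L) = (6 + L)/(-302 + L)
q(C) = 177 (q(C) = 3 + 174 = 177)
(l(-529) + q(617))*(-28299 + 339493) = ((6 - 529)/(-302 - 529) + 177)*(-28299 + 339493) = (-523/(-831) + 177)*311194 = (-1/831*(-523) + 177)*311194 = (523/831 + 177)*311194 = (147610/831)*311194 = 45935346340/831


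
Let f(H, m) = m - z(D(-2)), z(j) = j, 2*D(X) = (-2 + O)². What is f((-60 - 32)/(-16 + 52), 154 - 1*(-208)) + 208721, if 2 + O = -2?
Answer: 209065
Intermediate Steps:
O = -4 (O = -2 - 2 = -4)
D(X) = 18 (D(X) = (-2 - 4)²/2 = (½)*(-6)² = (½)*36 = 18)
f(H, m) = -18 + m (f(H, m) = m - 1*18 = m - 18 = -18 + m)
f((-60 - 32)/(-16 + 52), 154 - 1*(-208)) + 208721 = (-18 + (154 - 1*(-208))) + 208721 = (-18 + (154 + 208)) + 208721 = (-18 + 362) + 208721 = 344 + 208721 = 209065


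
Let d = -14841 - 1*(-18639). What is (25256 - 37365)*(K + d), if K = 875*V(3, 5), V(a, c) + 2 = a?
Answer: -56585357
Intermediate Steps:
V(a, c) = -2 + a
d = 3798 (d = -14841 + 18639 = 3798)
K = 875 (K = 875*(-2 + 3) = 875*1 = 875)
(25256 - 37365)*(K + d) = (25256 - 37365)*(875 + 3798) = -12109*4673 = -56585357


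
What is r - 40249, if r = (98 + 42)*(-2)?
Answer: -40529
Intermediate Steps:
r = -280 (r = 140*(-2) = -280)
r - 40249 = -280 - 40249 = -40529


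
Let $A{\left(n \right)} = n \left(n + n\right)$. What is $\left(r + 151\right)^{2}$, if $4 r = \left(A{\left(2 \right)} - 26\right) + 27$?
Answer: $\frac{375769}{16} \approx 23486.0$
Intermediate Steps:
$A{\left(n \right)} = 2 n^{2}$ ($A{\left(n \right)} = n 2 n = 2 n^{2}$)
$r = \frac{9}{4}$ ($r = \frac{\left(2 \cdot 2^{2} - 26\right) + 27}{4} = \frac{\left(2 \cdot 4 - 26\right) + 27}{4} = \frac{\left(8 - 26\right) + 27}{4} = \frac{-18 + 27}{4} = \frac{1}{4} \cdot 9 = \frac{9}{4} \approx 2.25$)
$\left(r + 151\right)^{2} = \left(\frac{9}{4} + 151\right)^{2} = \left(\frac{613}{4}\right)^{2} = \frac{375769}{16}$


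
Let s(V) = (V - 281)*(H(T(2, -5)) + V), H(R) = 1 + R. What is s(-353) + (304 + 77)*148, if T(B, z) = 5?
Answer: 276386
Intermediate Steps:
s(V) = (-281 + V)*(6 + V) (s(V) = (V - 281)*((1 + 5) + V) = (-281 + V)*(6 + V))
s(-353) + (304 + 77)*148 = (-1686 + (-353)² - 275*(-353)) + (304 + 77)*148 = (-1686 + 124609 + 97075) + 381*148 = 219998 + 56388 = 276386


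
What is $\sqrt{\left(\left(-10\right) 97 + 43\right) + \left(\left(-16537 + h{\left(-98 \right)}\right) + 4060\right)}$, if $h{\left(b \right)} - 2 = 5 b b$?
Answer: $\sqrt{34618} \approx 186.06$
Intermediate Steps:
$h{\left(b \right)} = 2 + 5 b^{2}$ ($h{\left(b \right)} = 2 + 5 b b = 2 + 5 b^{2}$)
$\sqrt{\left(\left(-10\right) 97 + 43\right) + \left(\left(-16537 + h{\left(-98 \right)}\right) + 4060\right)} = \sqrt{\left(\left(-10\right) 97 + 43\right) + \left(\left(-16537 + \left(2 + 5 \left(-98\right)^{2}\right)\right) + 4060\right)} = \sqrt{\left(-970 + 43\right) + \left(\left(-16537 + \left(2 + 5 \cdot 9604\right)\right) + 4060\right)} = \sqrt{-927 + \left(\left(-16537 + \left(2 + 48020\right)\right) + 4060\right)} = \sqrt{-927 + \left(\left(-16537 + 48022\right) + 4060\right)} = \sqrt{-927 + \left(31485 + 4060\right)} = \sqrt{-927 + 35545} = \sqrt{34618}$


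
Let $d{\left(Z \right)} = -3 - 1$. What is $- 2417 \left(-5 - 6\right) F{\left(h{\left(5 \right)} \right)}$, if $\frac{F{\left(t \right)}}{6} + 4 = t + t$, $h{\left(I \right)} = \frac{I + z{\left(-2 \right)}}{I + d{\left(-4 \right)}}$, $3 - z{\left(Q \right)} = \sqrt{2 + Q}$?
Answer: $1914264$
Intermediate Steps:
$z{\left(Q \right)} = 3 - \sqrt{2 + Q}$
$d{\left(Z \right)} = -4$
$h{\left(I \right)} = \frac{3 + I}{-4 + I}$ ($h{\left(I \right)} = \frac{I + \left(3 - \sqrt{2 - 2}\right)}{I - 4} = \frac{I + \left(3 - \sqrt{0}\right)}{-4 + I} = \frac{I + \left(3 - 0\right)}{-4 + I} = \frac{I + \left(3 + 0\right)}{-4 + I} = \frac{I + 3}{-4 + I} = \frac{3 + I}{-4 + I}$)
$F{\left(t \right)} = -24 + 12 t$ ($F{\left(t \right)} = -24 + 6 \left(t + t\right) = -24 + 6 \cdot 2 t = -24 + 12 t$)
$- 2417 \left(-5 - 6\right) F{\left(h{\left(5 \right)} \right)} = - 2417 \left(-5 - 6\right) \left(-24 + 12 \frac{3 + 5}{-4 + 5}\right) = - 2417 \left(- 11 \left(-24 + 12 \cdot 1^{-1} \cdot 8\right)\right) = - 2417 \left(- 11 \left(-24 + 12 \cdot 1 \cdot 8\right)\right) = - 2417 \left(- 11 \left(-24 + 12 \cdot 8\right)\right) = - 2417 \left(- 11 \left(-24 + 96\right)\right) = - 2417 \left(\left(-11\right) 72\right) = \left(-2417\right) \left(-792\right) = 1914264$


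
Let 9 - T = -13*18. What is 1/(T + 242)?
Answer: 1/485 ≈ 0.0020619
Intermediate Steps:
T = 243 (T = 9 - (-13)*18 = 9 - 1*(-234) = 9 + 234 = 243)
1/(T + 242) = 1/(243 + 242) = 1/485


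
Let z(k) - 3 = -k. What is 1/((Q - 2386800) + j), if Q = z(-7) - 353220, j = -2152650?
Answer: -1/4892660 ≈ -2.0439e-7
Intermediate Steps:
z(k) = 3 - k
Q = -353210 (Q = (3 - 1*(-7)) - 353220 = (3 + 7) - 353220 = 10 - 353220 = -353210)
1/((Q - 2386800) + j) = 1/((-353210 - 2386800) - 2152650) = 1/(-2740010 - 2152650) = 1/(-4892660) = -1/4892660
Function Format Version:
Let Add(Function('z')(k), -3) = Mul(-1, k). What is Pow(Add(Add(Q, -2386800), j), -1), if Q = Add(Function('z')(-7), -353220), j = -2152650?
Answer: Rational(-1, 4892660) ≈ -2.0439e-7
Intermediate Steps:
Function('z')(k) = Add(3, Mul(-1, k))
Q = -353210 (Q = Add(Add(3, Mul(-1, -7)), -353220) = Add(Add(3, 7), -353220) = Add(10, -353220) = -353210)
Pow(Add(Add(Q, -2386800), j), -1) = Pow(Add(Add(-353210, -2386800), -2152650), -1) = Pow(Add(-2740010, -2152650), -1) = Pow(-4892660, -1) = Rational(-1, 4892660)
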